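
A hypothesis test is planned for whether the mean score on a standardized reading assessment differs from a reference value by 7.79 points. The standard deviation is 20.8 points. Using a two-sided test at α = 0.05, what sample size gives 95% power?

n = 93

For a one-sample z-test, n = ((z_{α/2} + z_β)·σ/δ)².
z_{α/2} = 1.960 (two-sided α = 0.05); z_β = 1.645 (power 95% → β = 0.05).
n = (3.605 × 20.8 / 7.79)² = 92.65
Round up: n = 93.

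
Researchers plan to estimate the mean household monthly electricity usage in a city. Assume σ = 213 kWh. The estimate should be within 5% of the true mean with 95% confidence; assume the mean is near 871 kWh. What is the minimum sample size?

For a mean, the margin of error is E = z·σ/√n, so n = (zσ/E)².
At 95% confidence, z = 1.960.
E = 5% of 871 = 43.55 kWh.
n = (1.960 × 213 / 43.55)² = 91.90
Round up: n = 92.

n = 92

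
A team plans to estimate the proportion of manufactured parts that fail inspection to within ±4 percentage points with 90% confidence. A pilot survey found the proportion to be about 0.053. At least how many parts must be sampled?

For a proportion with margin E = 0.04 at 90% confidence, z = 1.645.
n = p̂(1−p̂)(z/E)² = 0.053 × 0.947 × (1.645/0.04)² = 84.89
Round up: n = 85.

85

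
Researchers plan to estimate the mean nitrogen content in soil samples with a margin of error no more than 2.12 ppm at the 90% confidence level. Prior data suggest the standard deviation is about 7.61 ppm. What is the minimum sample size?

For a mean, the margin of error is E = z·σ/√n, so n = (zσ/E)².
At 90% confidence, z = 1.645.
n = (1.645 × 7.61 / 2.12)² = 34.87
Round up: n = 35.

35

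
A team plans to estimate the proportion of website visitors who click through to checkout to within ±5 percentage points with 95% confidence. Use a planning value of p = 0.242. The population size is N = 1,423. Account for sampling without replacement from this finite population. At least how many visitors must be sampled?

For a proportion with margin E = 0.05 at 95% confidence, z = 1.960.
n = p̂(1−p̂)(z/E)² = 0.242 × 0.758 × (1.960/0.05)² = 281.88 — call this n₀.
Finite-population correction with N = 1,423: n = n₀ / (1 + (n₀−1)/N) = 281.88 / 1.197 = 235.49
Round up: n = 236.

236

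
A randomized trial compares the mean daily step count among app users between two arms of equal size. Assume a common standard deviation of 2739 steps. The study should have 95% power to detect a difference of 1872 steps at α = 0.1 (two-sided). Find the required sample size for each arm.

47 per group

For two equal groups, n per group = 2·((z_{α/2} + z_β)·σ/δ)².
z_{α/2} = 1.645; z_β = 1.645 (power 95%).
n = 2 × (3.290 × 2739 / 1872)² = 2 × 23.17 = 46.34
Round up: n = 47 per group.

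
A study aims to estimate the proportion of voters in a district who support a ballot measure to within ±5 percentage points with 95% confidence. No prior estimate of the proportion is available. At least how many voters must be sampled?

n = 385

For a proportion with margin E = 0.05 at 95% confidence, z = 1.960.
With no prior estimate, use p = 0.5, which maximizes p(1−p) at 0.25.
n = 0.25 × (z/E)² = 0.25 × (1.960/0.05)² = 384.16
Round up: n = 385.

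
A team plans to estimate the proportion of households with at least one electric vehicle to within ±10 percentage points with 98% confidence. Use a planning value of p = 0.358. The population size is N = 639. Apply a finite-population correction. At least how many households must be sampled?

105

For a proportion with margin E = 0.1 at 98% confidence, z = 2.326.
n = p̂(1−p̂)(z/E)² = 0.358 × 0.642 × (2.326/0.1)² = 124.35 — call this n₀.
Finite-population correction with N = 639: n = n₀ / (1 + (n₀−1)/N) = 124.35 / 1.193 = 104.23
Round up: n = 105.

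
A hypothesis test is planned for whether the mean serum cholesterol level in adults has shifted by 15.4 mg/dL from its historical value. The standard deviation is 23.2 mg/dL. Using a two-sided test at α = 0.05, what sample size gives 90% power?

For a one-sample z-test, n = ((z_{α/2} + z_β)·σ/δ)².
z_{α/2} = 1.960 (two-sided α = 0.05); z_β = 1.282 (power 90% → β = 0.1).
n = (3.242 × 23.2 / 15.4)² = 23.85
Round up: n = 24.

24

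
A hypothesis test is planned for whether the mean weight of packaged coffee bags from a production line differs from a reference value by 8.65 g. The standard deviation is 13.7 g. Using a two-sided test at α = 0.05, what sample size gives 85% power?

For a one-sample z-test, n = ((z_{α/2} + z_β)·σ/δ)².
z_{α/2} = 1.960 (two-sided α = 0.05); z_β = 1.036 (power 85% → β = 0.15).
n = (2.996 × 13.7 / 8.65)² = 22.52
Round up: n = 23.

23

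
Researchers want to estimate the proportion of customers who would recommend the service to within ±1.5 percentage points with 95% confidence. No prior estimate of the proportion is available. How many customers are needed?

n = 4269

For a proportion with margin E = 0.015 at 95% confidence, z = 1.960.
With no prior estimate, use p = 0.5, which maximizes p(1−p) at 0.25.
n = 0.25 × (z/E)² = 0.25 × (1.960/0.015)² = 4268.44
Round up: n = 4269.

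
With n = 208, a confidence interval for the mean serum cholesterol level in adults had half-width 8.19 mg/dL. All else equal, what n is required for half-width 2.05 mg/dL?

n = 3320

Margin of error scales as 1/√n, so n₂ = n₁·(E₁/E₂)².
n₂ = 208 × (8.19/2.05)² = 208 × 15.96 = 3319.68
Round up: n₂ = 3320.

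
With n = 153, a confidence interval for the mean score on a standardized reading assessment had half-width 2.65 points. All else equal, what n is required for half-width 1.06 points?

Margin of error scales as 1/√n, so n₂ = n₁·(E₁/E₂)².
n₂ = 153 × (2.65/1.06)² = 153 × 6.25 = 956.25
Round up: n₂ = 957.

957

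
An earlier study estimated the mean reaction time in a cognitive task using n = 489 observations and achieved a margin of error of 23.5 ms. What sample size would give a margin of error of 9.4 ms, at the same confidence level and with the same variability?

3057

Margin of error scales as 1/√n, so n₂ = n₁·(E₁/E₂)².
n₂ = 489 × (23.5/9.4)² = 489 × 6.25 = 3056.25
Round up: n₂ = 3057.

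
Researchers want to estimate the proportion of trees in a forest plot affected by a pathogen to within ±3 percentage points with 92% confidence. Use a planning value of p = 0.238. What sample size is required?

n = 618

For a proportion with margin E = 0.03 at 92% confidence, z = 1.751.
n = p̂(1−p̂)(z/E)² = 0.238 × 0.762 × (1.751/0.03)² = 617.82
Round up: n = 618.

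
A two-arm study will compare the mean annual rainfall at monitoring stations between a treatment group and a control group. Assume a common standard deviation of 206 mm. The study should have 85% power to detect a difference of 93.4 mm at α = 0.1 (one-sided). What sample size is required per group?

For two equal groups, n per group = 2·((z_α + z_β)·σ/δ)².
z_α = 1.282; z_β = 1.036 (power 85%).
n = 2 × (2.318 × 206 / 93.4)² = 2 × 26.14 = 52.28
Round up: n = 53 per group.

53 per group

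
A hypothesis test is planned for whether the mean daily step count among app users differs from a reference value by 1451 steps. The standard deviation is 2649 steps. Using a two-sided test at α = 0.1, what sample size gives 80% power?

For a one-sample z-test, n = ((z_{α/2} + z_β)·σ/δ)².
z_{α/2} = 1.645 (two-sided α = 0.1); z_β = 0.842 (power 80% → β = 0.2).
n = (2.487 × 2649 / 1451)² = 20.61
Round up: n = 21.

n = 21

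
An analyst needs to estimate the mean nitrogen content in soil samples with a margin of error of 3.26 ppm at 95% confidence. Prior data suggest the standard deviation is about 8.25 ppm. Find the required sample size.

25

For a mean, the margin of error is E = z·σ/√n, so n = (zσ/E)².
At 95% confidence, z = 1.960.
n = (1.960 × 8.25 / 3.26)² = 24.60
Round up: n = 25.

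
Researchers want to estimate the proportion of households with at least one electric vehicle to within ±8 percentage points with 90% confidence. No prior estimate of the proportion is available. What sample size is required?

106

For a proportion with margin E = 0.08 at 90% confidence, z = 1.645.
With no prior estimate, use p = 0.5, which maximizes p(1−p) at 0.25.
n = 0.25 × (z/E)² = 0.25 × (1.645/0.08)² = 105.70
Round up: n = 106.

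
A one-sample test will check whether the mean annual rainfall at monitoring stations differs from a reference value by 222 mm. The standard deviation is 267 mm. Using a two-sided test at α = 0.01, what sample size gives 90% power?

For a one-sample z-test, n = ((z_{α/2} + z_β)·σ/δ)².
z_{α/2} = 2.576 (two-sided α = 0.01); z_β = 1.282 (power 90% → β = 0.1).
n = (3.858 × 267 / 222)² = 21.53
Round up: n = 22.

n = 22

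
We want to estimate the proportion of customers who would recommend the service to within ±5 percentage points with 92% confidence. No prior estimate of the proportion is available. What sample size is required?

For a proportion with margin E = 0.05 at 92% confidence, z = 1.751.
With no prior estimate, use p = 0.5, which maximizes p(1−p) at 0.25.
n = 0.25 × (z/E)² = 0.25 × (1.751/0.05)² = 306.60
Round up: n = 307.

n = 307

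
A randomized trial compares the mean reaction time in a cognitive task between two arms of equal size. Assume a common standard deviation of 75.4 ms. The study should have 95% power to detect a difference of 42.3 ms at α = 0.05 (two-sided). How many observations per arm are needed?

83 per group

For two equal groups, n per group = 2·((z_{α/2} + z_β)·σ/δ)².
z_{α/2} = 1.960; z_β = 1.645 (power 95%).
n = 2 × (3.605 × 75.4 / 42.3)² = 2 × 41.29 = 82.58
Round up: n = 83 per group.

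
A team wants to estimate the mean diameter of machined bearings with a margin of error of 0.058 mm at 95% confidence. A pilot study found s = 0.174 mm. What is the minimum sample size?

35

For a mean, the margin of error is E = z·σ/√n, so n = (zσ/E)².
At 95% confidence, z = 1.960.
n = (1.960 × 0.174 / 0.058)² = 34.57
Round up: n = 35.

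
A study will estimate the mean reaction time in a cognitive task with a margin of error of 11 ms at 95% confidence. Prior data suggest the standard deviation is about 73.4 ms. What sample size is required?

For a mean, the margin of error is E = z·σ/√n, so n = (zσ/E)².
At 95% confidence, z = 1.960.
n = (1.960 × 73.4 / 11)² = 171.05
Round up: n = 172.

172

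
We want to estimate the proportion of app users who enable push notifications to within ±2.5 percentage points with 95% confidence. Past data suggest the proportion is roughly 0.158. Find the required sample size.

For a proportion with margin E = 0.025 at 95% confidence, z = 1.960.
n = p̂(1−p̂)(z/E)² = 0.158 × 0.842 × (1.960/0.025)² = 817.71
Round up: n = 818.

818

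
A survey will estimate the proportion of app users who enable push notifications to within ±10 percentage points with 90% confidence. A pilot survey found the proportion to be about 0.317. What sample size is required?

For a proportion with margin E = 0.1 at 90% confidence, z = 1.645.
n = p̂(1−p̂)(z/E)² = 0.317 × 0.683 × (1.645/0.1)² = 58.59
Round up: n = 59.

59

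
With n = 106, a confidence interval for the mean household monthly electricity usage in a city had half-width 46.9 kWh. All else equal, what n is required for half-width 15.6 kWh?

Margin of error scales as 1/√n, so n₂ = n₁·(E₁/E₂)².
n₂ = 106 × (46.9/15.6)² = 106 × 9.039 = 958.13
Round up: n₂ = 959.

959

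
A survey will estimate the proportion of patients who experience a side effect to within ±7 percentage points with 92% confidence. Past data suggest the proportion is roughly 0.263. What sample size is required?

n = 122

For a proportion with margin E = 0.07 at 92% confidence, z = 1.751.
n = p̂(1−p̂)(z/E)² = 0.263 × 0.737 × (1.751/0.07)² = 121.28
Round up: n = 122.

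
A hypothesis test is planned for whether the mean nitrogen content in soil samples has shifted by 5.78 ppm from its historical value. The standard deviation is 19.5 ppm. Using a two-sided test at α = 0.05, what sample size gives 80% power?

For a one-sample z-test, n = ((z_{α/2} + z_β)·σ/δ)².
z_{α/2} = 1.960 (two-sided α = 0.05); z_β = 0.842 (power 80% → β = 0.2).
n = (2.802 × 19.5 / 5.78)² = 89.36
Round up: n = 90.

90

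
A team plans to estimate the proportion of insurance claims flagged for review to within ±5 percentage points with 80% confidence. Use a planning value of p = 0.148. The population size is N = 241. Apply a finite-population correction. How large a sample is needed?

62

For a proportion with margin E = 0.05 at 80% confidence, z = 1.282.
n = p̂(1−p̂)(z/E)² = 0.148 × 0.852 × (1.282/0.05)² = 82.90 — call this n₀.
Finite-population correction with N = 241: n = n₀ / (1 + (n₀−1)/N) = 82.90 / 1.34 = 61.87
Round up: n = 62.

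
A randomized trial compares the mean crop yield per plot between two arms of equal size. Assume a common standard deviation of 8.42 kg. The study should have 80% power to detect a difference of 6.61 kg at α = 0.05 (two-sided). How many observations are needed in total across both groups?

For two equal groups, n per group = 2·((z_{α/2} + z_β)·σ/δ)².
z_{α/2} = 1.960; z_β = 0.842 (power 80%).
n = 2 × (2.802 × 8.42 / 6.61)² = 2 × 12.74 = 25.48
Round up: n = 26 per group.
Total across both groups: 2 × 26 = 52.

52 total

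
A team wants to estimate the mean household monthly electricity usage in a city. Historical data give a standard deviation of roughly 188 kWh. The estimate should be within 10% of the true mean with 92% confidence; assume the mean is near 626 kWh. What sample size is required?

For a mean, the margin of error is E = z·σ/√n, so n = (zσ/E)².
At 92% confidence, z = 1.751.
E = 10% of 626 = 62.6 kWh.
n = (1.751 × 188 / 62.6)² = 27.65
Round up: n = 28.

n = 28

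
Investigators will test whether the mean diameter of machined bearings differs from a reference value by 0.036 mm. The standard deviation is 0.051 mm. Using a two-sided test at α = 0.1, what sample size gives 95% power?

For a one-sample z-test, n = ((z_{α/2} + z_β)·σ/δ)².
z_{α/2} = 1.645 (two-sided α = 0.1); z_β = 1.645 (power 95% → β = 0.05).
n = (3.290 × 0.051 / 0.036)² = 21.72
Round up: n = 22.

22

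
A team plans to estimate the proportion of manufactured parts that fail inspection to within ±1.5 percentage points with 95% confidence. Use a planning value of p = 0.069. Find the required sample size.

For a proportion with margin E = 0.015 at 95% confidence, z = 1.960.
n = p̂(1−p̂)(z/E)² = 0.069 × 0.931 × (1.960/0.015)² = 1096.80
Round up: n = 1097.

n = 1097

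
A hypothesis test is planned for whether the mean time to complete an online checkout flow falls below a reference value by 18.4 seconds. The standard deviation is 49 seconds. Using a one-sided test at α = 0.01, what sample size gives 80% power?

72

For a one-sample z-test, n = ((z_α + z_β)·σ/δ)².
z_α = 2.326 (one-sided α = 0.01); z_β = 0.842 (power 80% → β = 0.2).
n = (3.168 × 49 / 18.4)² = 71.17
Round up: n = 72.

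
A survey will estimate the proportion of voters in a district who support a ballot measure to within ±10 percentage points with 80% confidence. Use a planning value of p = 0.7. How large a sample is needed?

For a proportion with margin E = 0.1 at 80% confidence, z = 1.282.
n = p̂(1−p̂)(z/E)² = 0.7 × 0.3 × (1.282/0.1)² = 34.51
Round up: n = 35.

n = 35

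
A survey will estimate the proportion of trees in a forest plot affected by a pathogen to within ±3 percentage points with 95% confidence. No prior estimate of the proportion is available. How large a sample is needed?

For a proportion with margin E = 0.03 at 95% confidence, z = 1.960.
With no prior estimate, use p = 0.5, which maximizes p(1−p) at 0.25.
n = 0.25 × (z/E)² = 0.25 × (1.960/0.03)² = 1067.11
Round up: n = 1068.

1068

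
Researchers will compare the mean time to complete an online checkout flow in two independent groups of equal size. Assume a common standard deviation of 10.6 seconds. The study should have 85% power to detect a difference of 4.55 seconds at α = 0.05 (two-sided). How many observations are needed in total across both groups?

For two equal groups, n per group = 2·((z_{α/2} + z_β)·σ/δ)².
z_{α/2} = 1.960; z_β = 1.036 (power 85%).
n = 2 × (2.996 × 10.6 / 4.55)² = 2 × 48.72 = 97.44
Round up: n = 98 per group.
Total across both groups: 2 × 98 = 196.

196 total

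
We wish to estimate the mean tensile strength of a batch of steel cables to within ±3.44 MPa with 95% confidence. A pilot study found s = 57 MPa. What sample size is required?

For a mean, the margin of error is E = z·σ/√n, so n = (zσ/E)².
At 95% confidence, z = 1.960.
n = (1.960 × 57 / 3.44)² = 1054.74
Round up: n = 1055.

1055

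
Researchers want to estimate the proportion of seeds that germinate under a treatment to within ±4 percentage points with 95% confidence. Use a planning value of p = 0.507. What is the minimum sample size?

601

For a proportion with margin E = 0.04 at 95% confidence, z = 1.960.
n = p̂(1−p̂)(z/E)² = 0.507 × 0.493 × (1.960/0.04)² = 600.13
Round up: n = 601.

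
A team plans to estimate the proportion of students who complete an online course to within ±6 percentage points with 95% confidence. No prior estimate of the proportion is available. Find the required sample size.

For a proportion with margin E = 0.06 at 95% confidence, z = 1.960.
With no prior estimate, use p = 0.5, which maximizes p(1−p) at 0.25.
n = 0.25 × (z/E)² = 0.25 × (1.960/0.06)² = 266.78
Round up: n = 267.

n = 267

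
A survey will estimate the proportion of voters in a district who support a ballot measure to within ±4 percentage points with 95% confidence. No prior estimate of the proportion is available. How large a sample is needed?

601

For a proportion with margin E = 0.04 at 95% confidence, z = 1.960.
With no prior estimate, use p = 0.5, which maximizes p(1−p) at 0.25.
n = 0.25 × (z/E)² = 0.25 × (1.960/0.04)² = 600.25
Round up: n = 601.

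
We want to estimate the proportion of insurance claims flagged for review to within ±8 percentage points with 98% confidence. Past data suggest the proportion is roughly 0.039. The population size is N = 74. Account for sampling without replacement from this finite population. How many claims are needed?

For a proportion with margin E = 0.08 at 98% confidence, z = 2.326.
n = p̂(1−p̂)(z/E)² = 0.039 × 0.961 × (2.326/0.08)² = 31.68 — call this n₀.
Finite-population correction with N = 74: n = n₀ / (1 + (n₀−1)/N) = 31.68 / 1.415 = 22.39
Round up: n = 23.

23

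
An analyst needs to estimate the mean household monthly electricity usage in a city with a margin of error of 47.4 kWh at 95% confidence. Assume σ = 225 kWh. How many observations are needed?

For a mean, the margin of error is E = z·σ/√n, so n = (zσ/E)².
At 95% confidence, z = 1.960.
n = (1.960 × 225 / 47.4)² = 86.56
Round up: n = 87.

87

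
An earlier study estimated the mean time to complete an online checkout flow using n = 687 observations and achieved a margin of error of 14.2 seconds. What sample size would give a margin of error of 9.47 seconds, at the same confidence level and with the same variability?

Margin of error scales as 1/√n, so n₂ = n₁·(E₁/E₂)².
n₂ = 687 × (14.2/9.47)² = 687 × 2.248 = 1544.38
Round up: n₂ = 1545.

n = 1545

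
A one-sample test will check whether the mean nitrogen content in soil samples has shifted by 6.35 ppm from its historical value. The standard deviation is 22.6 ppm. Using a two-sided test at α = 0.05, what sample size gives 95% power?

For a one-sample z-test, n = ((z_{α/2} + z_β)·σ/δ)².
z_{α/2} = 1.960 (two-sided α = 0.05); z_β = 1.645 (power 95% → β = 0.05).
n = (3.605 × 22.6 / 6.35)² = 164.62
Round up: n = 165.

165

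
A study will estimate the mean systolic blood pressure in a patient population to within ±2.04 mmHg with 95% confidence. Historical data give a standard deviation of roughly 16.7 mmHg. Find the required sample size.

258

For a mean, the margin of error is E = z·σ/√n, so n = (zσ/E)².
At 95% confidence, z = 1.960.
n = (1.960 × 16.7 / 2.04)² = 257.45
Round up: n = 258.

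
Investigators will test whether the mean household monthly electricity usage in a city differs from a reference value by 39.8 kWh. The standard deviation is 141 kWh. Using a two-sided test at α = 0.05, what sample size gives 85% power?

113

For a one-sample z-test, n = ((z_{α/2} + z_β)·σ/δ)².
z_{α/2} = 1.960 (two-sided α = 0.05); z_β = 1.036 (power 85% → β = 0.15).
n = (2.996 × 141 / 39.8)² = 112.66
Round up: n = 113.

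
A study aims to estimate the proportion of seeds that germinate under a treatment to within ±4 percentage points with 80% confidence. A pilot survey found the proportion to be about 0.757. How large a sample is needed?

189

For a proportion with margin E = 0.04 at 80% confidence, z = 1.282.
n = p̂(1−p̂)(z/E)² = 0.757 × 0.243 × (1.282/0.04)² = 188.95
Round up: n = 189.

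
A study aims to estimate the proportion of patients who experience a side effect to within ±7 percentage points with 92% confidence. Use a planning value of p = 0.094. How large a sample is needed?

n = 54

For a proportion with margin E = 0.07 at 92% confidence, z = 1.751.
n = p̂(1−p̂)(z/E)² = 0.094 × 0.906 × (1.751/0.07)² = 53.29
Round up: n = 54.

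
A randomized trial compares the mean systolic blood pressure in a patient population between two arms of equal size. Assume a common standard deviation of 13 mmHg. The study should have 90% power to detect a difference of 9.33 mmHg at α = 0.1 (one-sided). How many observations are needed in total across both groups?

For two equal groups, n per group = 2·((z_α + z_β)·σ/δ)².
z_α = 1.282; z_β = 1.282 (power 90%).
n = 2 × (2.564 × 13 / 9.33)² = 2 × 12.76 = 25.52
Round up: n = 26 per group.
Total across both groups: 2 × 26 = 52.

52 total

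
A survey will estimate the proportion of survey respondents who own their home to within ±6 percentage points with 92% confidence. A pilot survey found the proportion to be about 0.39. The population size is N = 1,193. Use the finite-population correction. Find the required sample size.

174

For a proportion with margin E = 0.06 at 92% confidence, z = 1.751.
n = p̂(1−p̂)(z/E)² = 0.39 × 0.61 × (1.751/0.06)² = 202.61 — call this n₀.
Finite-population correction with N = 1,193: n = n₀ / (1 + (n₀−1)/N) = 202.61 / 1.169 = 173.32
Round up: n = 174.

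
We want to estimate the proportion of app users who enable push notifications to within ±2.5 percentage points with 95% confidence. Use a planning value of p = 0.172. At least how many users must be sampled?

For a proportion with margin E = 0.025 at 95% confidence, z = 1.960.
n = p̂(1−p̂)(z/E)² = 0.172 × 0.828 × (1.960/0.025)² = 875.37
Round up: n = 876.

n = 876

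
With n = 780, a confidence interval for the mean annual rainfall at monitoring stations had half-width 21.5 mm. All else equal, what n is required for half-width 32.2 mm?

Margin of error scales as 1/√n, so n₂ = n₁·(E₁/E₂)².
n₂ = 780 × (21.5/32.2)² = 780 × 0.4458 = 347.72
Round up: n₂ = 348.

348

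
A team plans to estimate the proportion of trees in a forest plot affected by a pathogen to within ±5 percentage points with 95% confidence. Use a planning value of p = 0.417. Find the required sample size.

For a proportion with margin E = 0.05 at 95% confidence, z = 1.960.
n = p̂(1−p̂)(z/E)² = 0.417 × 0.583 × (1.960/0.05)² = 373.57
Round up: n = 374.

n = 374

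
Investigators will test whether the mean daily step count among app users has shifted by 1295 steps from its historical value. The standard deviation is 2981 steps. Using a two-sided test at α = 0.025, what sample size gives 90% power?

66

For a one-sample z-test, n = ((z_{α/2} + z_β)·σ/δ)².
z_{α/2} = 2.241 (two-sided α = 0.025); z_β = 1.282 (power 90% → β = 0.1).
n = (3.523 × 2981 / 1295)² = 65.77
Round up: n = 66.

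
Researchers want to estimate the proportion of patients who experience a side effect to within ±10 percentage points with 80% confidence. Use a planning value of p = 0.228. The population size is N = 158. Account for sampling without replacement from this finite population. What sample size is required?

For a proportion with margin E = 0.1 at 80% confidence, z = 1.282.
n = p̂(1−p̂)(z/E)² = 0.228 × 0.772 × (1.282/0.1)² = 28.93 — call this n₀.
Finite-population correction with N = 158: n = n₀ / (1 + (n₀−1)/N) = 28.93 / 1.177 = 24.58
Round up: n = 25.

25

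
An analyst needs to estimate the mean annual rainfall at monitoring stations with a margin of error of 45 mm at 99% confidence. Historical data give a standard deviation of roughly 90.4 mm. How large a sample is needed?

n = 27

For a mean, the margin of error is E = z·σ/√n, so n = (zσ/E)².
At 99% confidence, z = 2.576.
n = (2.576 × 90.4 / 45)² = 26.78
Round up: n = 27.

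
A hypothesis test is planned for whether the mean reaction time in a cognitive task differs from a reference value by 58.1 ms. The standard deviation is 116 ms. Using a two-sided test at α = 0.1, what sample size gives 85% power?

29

For a one-sample z-test, n = ((z_{α/2} + z_β)·σ/δ)².
z_{α/2} = 1.645 (two-sided α = 0.1); z_β = 1.036 (power 85% → β = 0.15).
n = (2.681 × 116 / 58.1)² = 28.65
Round up: n = 29.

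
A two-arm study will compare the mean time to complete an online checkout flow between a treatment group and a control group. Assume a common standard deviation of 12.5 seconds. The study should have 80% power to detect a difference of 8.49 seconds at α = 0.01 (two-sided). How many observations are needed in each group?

51 per group

For two equal groups, n per group = 2·((z_{α/2} + z_β)·σ/δ)².
z_{α/2} = 2.576; z_β = 0.842 (power 80%).
n = 2 × (3.418 × 12.5 / 8.49)² = 2 × 25.32 = 50.64
Round up: n = 51 per group.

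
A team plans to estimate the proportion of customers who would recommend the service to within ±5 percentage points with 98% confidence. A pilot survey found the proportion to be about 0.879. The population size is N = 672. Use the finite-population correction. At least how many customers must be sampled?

172

For a proportion with margin E = 0.05 at 98% confidence, z = 2.326.
n = p̂(1−p̂)(z/E)² = 0.879 × 0.121 × (2.326/0.05)² = 230.17 — call this n₀.
Finite-population correction with N = 672: n = n₀ / (1 + (n₀−1)/N) = 230.17 / 1.341 = 171.64
Round up: n = 172.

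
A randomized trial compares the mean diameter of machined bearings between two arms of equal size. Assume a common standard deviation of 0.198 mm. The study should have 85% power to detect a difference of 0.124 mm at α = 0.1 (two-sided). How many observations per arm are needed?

37 per group

For two equal groups, n per group = 2·((z_{α/2} + z_β)·σ/δ)².
z_{α/2} = 1.645; z_β = 1.036 (power 85%).
n = 2 × (2.681 × 0.198 / 0.124)² = 2 × 18.33 = 36.66
Round up: n = 37 per group.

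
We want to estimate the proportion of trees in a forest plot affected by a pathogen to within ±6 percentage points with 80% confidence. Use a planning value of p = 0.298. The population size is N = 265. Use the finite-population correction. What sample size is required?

For a proportion with margin E = 0.06 at 80% confidence, z = 1.282.
n = p̂(1−p̂)(z/E)² = 0.298 × 0.702 × (1.282/0.06)² = 95.51 — call this n₀.
Finite-population correction with N = 265: n = n₀ / (1 + (n₀−1)/N) = 95.51 / 1.357 = 70.38
Round up: n = 71.

71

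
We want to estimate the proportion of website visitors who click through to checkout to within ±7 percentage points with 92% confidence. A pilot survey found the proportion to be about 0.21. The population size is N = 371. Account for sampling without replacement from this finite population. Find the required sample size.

For a proportion with margin E = 0.07 at 92% confidence, z = 1.751.
n = p̂(1−p̂)(z/E)² = 0.21 × 0.79 × (1.751/0.07)² = 103.81 — call this n₀.
Finite-population correction with N = 371: n = n₀ / (1 + (n₀−1)/N) = 103.81 / 1.277 = 81.29
Round up: n = 82.

82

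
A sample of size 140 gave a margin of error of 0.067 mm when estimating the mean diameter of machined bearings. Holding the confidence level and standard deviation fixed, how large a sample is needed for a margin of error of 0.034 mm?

Margin of error scales as 1/√n, so n₂ = n₁·(E₁/E₂)².
n₂ = 140 × (0.067/0.034)² = 140 × 3.883 = 543.62
Round up: n₂ = 544.

n = 544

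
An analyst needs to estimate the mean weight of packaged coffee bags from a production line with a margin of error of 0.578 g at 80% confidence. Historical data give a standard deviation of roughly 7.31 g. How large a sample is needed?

n = 263

For a mean, the margin of error is E = z·σ/√n, so n = (zσ/E)².
At 80% confidence, z = 1.282.
n = (1.282 × 7.31 / 0.578)² = 262.88
Round up: n = 263.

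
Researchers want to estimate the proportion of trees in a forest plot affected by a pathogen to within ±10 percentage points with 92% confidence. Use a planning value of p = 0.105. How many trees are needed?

For a proportion with margin E = 0.1 at 92% confidence, z = 1.751.
n = p̂(1−p̂)(z/E)² = 0.105 × 0.895 × (1.751/0.1)² = 28.81
Round up: n = 29.

n = 29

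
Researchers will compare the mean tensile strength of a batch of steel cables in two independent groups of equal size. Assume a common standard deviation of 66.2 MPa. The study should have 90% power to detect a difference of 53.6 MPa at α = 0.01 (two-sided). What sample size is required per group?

46 per group

For two equal groups, n per group = 2·((z_{α/2} + z_β)·σ/δ)².
z_{α/2} = 2.576; z_β = 1.282 (power 90%).
n = 2 × (3.858 × 66.2 / 53.6)² = 2 × 22.70 = 45.40
Round up: n = 46 per group.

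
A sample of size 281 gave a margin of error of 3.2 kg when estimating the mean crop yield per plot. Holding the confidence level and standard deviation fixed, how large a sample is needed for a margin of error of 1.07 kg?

n = 2514

Margin of error scales as 1/√n, so n₂ = n₁·(E₁/E₂)².
n₂ = 281 × (3.2/1.07)² = 281 × 8.944 = 2513.26
Round up: n₂ = 2514.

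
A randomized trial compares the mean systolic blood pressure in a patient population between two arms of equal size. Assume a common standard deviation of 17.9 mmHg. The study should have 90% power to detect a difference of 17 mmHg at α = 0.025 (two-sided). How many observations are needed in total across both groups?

For two equal groups, n per group = 2·((z_{α/2} + z_β)·σ/δ)².
z_{α/2} = 2.241; z_β = 1.282 (power 90%).
n = 2 × (3.523 × 17.9 / 17)² = 2 × 13.76 = 27.52
Round up: n = 28 per group.
Total across both groups: 2 × 28 = 56.

56 total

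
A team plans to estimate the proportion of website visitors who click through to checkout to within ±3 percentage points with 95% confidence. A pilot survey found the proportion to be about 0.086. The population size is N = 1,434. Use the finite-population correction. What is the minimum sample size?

273

For a proportion with margin E = 0.03 at 95% confidence, z = 1.960.
n = p̂(1−p̂)(z/E)² = 0.086 × 0.914 × (1.960/0.03)² = 335.52 — call this n₀.
Finite-population correction with N = 1,434: n = n₀ / (1 + (n₀−1)/N) = 335.52 / 1.233 = 272.12
Round up: n = 273.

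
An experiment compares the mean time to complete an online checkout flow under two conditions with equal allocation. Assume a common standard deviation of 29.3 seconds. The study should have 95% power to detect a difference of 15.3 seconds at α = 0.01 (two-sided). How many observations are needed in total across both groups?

For two equal groups, n per group = 2·((z_{α/2} + z_β)·σ/δ)².
z_{α/2} = 2.576; z_β = 1.645 (power 95%).
n = 2 × (4.221 × 29.3 / 15.3)² = 2 × 65.34 = 130.68
Round up: n = 131 per group.
Total across both groups: 2 × 131 = 262.

262 total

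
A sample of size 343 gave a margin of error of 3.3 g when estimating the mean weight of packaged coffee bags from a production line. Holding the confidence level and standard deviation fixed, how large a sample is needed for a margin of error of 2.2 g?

Margin of error scales as 1/√n, so n₂ = n₁·(E₁/E₂)².
n₂ = 343 × (3.3/2.2)² = 343 × 2.25 = 771.75
Round up: n₂ = 772.

n = 772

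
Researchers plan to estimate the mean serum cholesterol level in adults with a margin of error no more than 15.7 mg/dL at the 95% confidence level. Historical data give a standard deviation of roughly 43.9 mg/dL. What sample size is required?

For a mean, the margin of error is E = z·σ/√n, so n = (zσ/E)².
At 95% confidence, z = 1.960.
n = (1.960 × 43.9 / 15.7)² = 30.04
Round up: n = 31.

31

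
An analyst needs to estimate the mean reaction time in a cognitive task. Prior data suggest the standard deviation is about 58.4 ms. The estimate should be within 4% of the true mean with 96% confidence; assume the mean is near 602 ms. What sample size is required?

25

For a mean, the margin of error is E = z·σ/√n, so n = (zσ/E)².
At 96% confidence, z = 2.054.
E = 4% of 602 = 24.08 ms.
n = (2.054 × 58.4 / 24.08)² = 24.81
Round up: n = 25.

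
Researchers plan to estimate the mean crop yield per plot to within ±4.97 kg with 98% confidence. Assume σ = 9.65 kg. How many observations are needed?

For a mean, the margin of error is E = z·σ/√n, so n = (zσ/E)².
At 98% confidence, z = 2.326.
n = (2.326 × 9.65 / 4.97)² = 20.40
Round up: n = 21.

21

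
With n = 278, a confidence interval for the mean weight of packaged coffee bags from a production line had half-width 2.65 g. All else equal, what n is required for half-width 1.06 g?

Margin of error scales as 1/√n, so n₂ = n₁·(E₁/E₂)².
n₂ = 278 × (2.65/1.06)² = 278 × 6.25 = 1737.50
Round up: n₂ = 1738.

1738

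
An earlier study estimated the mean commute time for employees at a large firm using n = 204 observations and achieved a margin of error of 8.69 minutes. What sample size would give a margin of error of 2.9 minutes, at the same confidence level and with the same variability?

Margin of error scales as 1/√n, so n₂ = n₁·(E₁/E₂)².
n₂ = 204 × (8.69/2.9)² = 204 × 8.979 = 1831.72
Round up: n₂ = 1832.

n = 1832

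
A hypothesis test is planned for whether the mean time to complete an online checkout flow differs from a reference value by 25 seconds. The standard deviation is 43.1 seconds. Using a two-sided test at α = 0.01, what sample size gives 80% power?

35

For a one-sample z-test, n = ((z_{α/2} + z_β)·σ/δ)².
z_{α/2} = 2.576 (two-sided α = 0.01); z_β = 0.842 (power 80% → β = 0.2).
n = (3.418 × 43.1 / 25)² = 34.72
Round up: n = 35.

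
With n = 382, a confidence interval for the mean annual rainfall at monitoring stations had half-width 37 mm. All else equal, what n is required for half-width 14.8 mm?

2388

Margin of error scales as 1/√n, so n₂ = n₁·(E₁/E₂)².
n₂ = 382 × (37/14.8)² = 382 × 6.25 = 2387.50
Round up: n₂ = 2388.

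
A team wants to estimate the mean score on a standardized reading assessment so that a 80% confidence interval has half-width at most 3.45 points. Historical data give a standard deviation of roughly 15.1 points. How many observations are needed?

For a mean, the margin of error is E = z·σ/√n, so n = (zσ/E)².
At 80% confidence, z = 1.282.
n = (1.282 × 15.1 / 3.45)² = 31.48
Round up: n = 32.

n = 32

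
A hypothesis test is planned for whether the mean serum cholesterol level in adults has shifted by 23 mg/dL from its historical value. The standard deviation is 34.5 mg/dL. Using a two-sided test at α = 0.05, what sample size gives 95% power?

For a one-sample z-test, n = ((z_{α/2} + z_β)·σ/δ)².
z_{α/2} = 1.960 (two-sided α = 0.05); z_β = 1.645 (power 95% → β = 0.05).
n = (3.605 × 34.5 / 23)² = 29.24
Round up: n = 30.

30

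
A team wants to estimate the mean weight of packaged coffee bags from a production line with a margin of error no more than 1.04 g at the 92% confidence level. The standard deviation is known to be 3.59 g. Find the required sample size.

37

For a mean, the margin of error is E = z·σ/√n, so n = (zσ/E)².
At 92% confidence, z = 1.751.
n = (1.751 × 3.59 / 1.04)² = 36.53
Round up: n = 37.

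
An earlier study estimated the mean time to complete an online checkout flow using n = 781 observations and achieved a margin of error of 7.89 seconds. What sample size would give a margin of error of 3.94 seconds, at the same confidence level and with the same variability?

Margin of error scales as 1/√n, so n₂ = n₁·(E₁/E₂)².
n₂ = 781 × (7.89/3.94)² = 781 × 4.01 = 3131.81
Round up: n₂ = 3132.

3132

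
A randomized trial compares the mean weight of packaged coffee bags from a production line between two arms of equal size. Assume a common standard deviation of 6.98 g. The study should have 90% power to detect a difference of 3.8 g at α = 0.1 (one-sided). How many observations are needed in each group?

45 per group

For two equal groups, n per group = 2·((z_α + z_β)·σ/δ)².
z_α = 1.282; z_β = 1.282 (power 90%).
n = 2 × (2.564 × 6.98 / 3.8)² = 2 × 22.18 = 44.36
Round up: n = 45 per group.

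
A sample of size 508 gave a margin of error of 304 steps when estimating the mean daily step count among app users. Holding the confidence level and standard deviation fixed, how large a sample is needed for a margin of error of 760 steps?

Margin of error scales as 1/√n, so n₂ = n₁·(E₁/E₂)².
n₂ = 508 × (304/760)² = 508 × 0.16 = 81.28
Round up: n₂ = 82.

n = 82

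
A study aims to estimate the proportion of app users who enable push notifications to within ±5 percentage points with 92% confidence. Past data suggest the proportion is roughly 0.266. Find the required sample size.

For a proportion with margin E = 0.05 at 92% confidence, z = 1.751.
n = p̂(1−p̂)(z/E)² = 0.266 × 0.734 × (1.751/0.05)² = 239.45
Round up: n = 240.

240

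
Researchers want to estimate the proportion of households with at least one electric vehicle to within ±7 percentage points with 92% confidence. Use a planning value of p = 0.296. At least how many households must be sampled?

n = 131

For a proportion with margin E = 0.07 at 92% confidence, z = 1.751.
n = p̂(1−p̂)(z/E)² = 0.296 × 0.704 × (1.751/0.07)² = 130.39
Round up: n = 131.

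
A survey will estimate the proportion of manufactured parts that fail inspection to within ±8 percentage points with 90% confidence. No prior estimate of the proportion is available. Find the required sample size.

For a proportion with margin E = 0.08 at 90% confidence, z = 1.645.
With no prior estimate, use p = 0.5, which maximizes p(1−p) at 0.25.
n = 0.25 × (z/E)² = 0.25 × (1.645/0.08)² = 105.70
Round up: n = 106.

106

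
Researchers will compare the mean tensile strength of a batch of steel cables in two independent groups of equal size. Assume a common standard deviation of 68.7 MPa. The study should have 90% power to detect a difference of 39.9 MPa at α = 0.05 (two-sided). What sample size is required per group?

63 per group

For two equal groups, n per group = 2·((z_{α/2} + z_β)·σ/δ)².
z_{α/2} = 1.960; z_β = 1.282 (power 90%).
n = 2 × (3.242 × 68.7 / 39.9)² = 2 × 31.16 = 62.32
Round up: n = 63 per group.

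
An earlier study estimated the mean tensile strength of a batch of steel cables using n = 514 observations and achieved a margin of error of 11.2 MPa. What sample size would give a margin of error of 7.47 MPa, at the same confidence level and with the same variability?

Margin of error scales as 1/√n, so n₂ = n₁·(E₁/E₂)².
n₂ = 514 × (11.2/7.47)² = 514 × 2.248 = 1155.47
Round up: n₂ = 1156.

1156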